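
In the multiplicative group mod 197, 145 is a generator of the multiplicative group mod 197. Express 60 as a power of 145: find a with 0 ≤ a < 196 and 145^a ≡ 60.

148

Baby-step giant-step with m = ceil(sqrt(196)) = 14.
Baby table (145^j mod 197 for j=0..13):
  0:1  1:145  2:143  3:50  4:158  5:58  6:136  7:20
  8:142  9:102  10:15  11:8  12:175  13:159
Giant step factor: 145^(-14) ≡ 33 (mod 197).
Scan 60·33^i mod 197 for i = 0, 1, …:
  i=0: 60   i=1: 10   i=2: 133   i=3: 55
  i=4: 42   i=5: 7   i=6: 34   i=7: 137
  i=8: 187   i=9: 64   i=10: 142
Match at i=10, j=8: a = 10·14 + 8 = 148.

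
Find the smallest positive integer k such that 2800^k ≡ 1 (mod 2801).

2

The order of 2800 must divide p − 1 = 2800 = 2^4 · 5^2 · 7.
Divisors: 1, 2, 4, 5, 7, 8, 10, 14, 16, 20, 25, 28, 35, 40, 50, 56, 70, 80, 100, 112, 140, 175, 200, 280, 350, 400, 560, 700, 1400, 2800.
Check each in increasing order: 2800^1 ≡ 2800;  2800^2 ≡ 1.
Smallest exponent giving 1 is 2.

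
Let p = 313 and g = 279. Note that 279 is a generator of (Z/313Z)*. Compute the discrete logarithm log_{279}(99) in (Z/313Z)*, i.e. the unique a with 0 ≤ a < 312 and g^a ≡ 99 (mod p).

Baby-step giant-step with m = ceil(sqrt(312)) = 18.
Baby table (279^j mod 313 for j=0..17):
  0:1  1:279  2:217  3:134  4:139  5:282  6:115  7:159
  8:228  9:73  10:22  11:191  12:79  13:131  14:241  15:257
  16:26  17:55
Giant step factor: 279^(-18) ≡ 274 (mod 313).
Scan 99·274^i mod 313 for i = 0, 1, …:
  i=0: 99   i=1: 208   i=2: 26
Match at i=2, j=16: a = 2·18 + 16 = 52.

52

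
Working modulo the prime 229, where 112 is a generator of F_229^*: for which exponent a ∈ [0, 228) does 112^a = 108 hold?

Baby-step giant-step with m = ceil(sqrt(228)) = 16.
Baby table (112^j mod 229 for j=0..15):
  0:1  1:112  2:178  3:13  4:82  5:24  6:169  7:150
  8:83  9:136  10:118  11:163  12:165  13:160  14:58  15:84
Giant step factor: 112^(-16) ≡ 217 (mod 229).
Scan 108·217^i mod 229 for i = 0, 1, …:
  i=0: 108   i=1: 78   i=2: 209   i=3: 11
  i=4: 97   i=5: 210   i=6: 228   i=7: 12
  i=8: 85   i=9: 125   i=10: 103   i=11: 138
  i=12: 176   i=13: 178
Match at i=13, j=2: a = 13·16 + 2 = 210.

210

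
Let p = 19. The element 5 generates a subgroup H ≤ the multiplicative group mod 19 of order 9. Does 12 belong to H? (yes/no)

⟨5⟩ has order 9; its elements mod 19 are {1, 4, 5, 6, 7, 9, 11, 16, 17}.
12 is not in this set.

no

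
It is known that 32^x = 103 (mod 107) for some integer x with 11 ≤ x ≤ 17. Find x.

Compute 32^11 mod 107 = 103, then multiply by 32 repeatedly:
  32^11=103
Found 103 at exponent 11.

11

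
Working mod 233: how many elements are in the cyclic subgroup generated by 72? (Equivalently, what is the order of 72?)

116

The order of 72 must divide p − 1 = 232 = 2^3 · 29.
Divisors: 1, 2, 4, 8, 29, 58, 116, 232.
Check each in increasing order: 72^1 ≡ 72;  72^2 ≡ 58;  72^4 ≡ 102;  72^8 ≡ 152;  72^29 ≡ 144;  72^58 ≡ 232;  72^116 ≡ 1.
Smallest exponent giving 1 is 116.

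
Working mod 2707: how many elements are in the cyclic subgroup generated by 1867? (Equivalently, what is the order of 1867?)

1353

The order of 1867 must divide p − 1 = 2706 = 2 · 3 · 11 · 41.
Divisors: 1, 2, 3, 6, 11, 22, 33, 41, 66, 82, 123, 246, 451, 902, 1353, 2706.
Check each in increasing order: 1867^1 ≡ 1867;  1867^2 ≡ 1780;  1867^3 ≡ 1771;  1867^6 ≡ 1735;  1867^11 ≡ 2201;  1867^22 ≡ 1578;  1867^33 ≡ 97;  1867^41 ≡ 359;  1867^66 ≡ 1288;  1867^82 ≡ 1652;  1867^123 ≡ 235;  1867^246 ≡ 1085;  1867^451 ≡ 1379;  1867^902 ≡ 1327;  1867^1353 ≡ 1.
Smallest exponent giving 1 is 1353.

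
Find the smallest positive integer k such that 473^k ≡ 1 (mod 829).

828

The order of 473 must divide p − 1 = 828 = 2^2 · 3^2 · 23.
Divisors: 1, 2, 3, 4, 6, 9, 12, 18, 23, 36, 46, 69, 92, 138, 207, 276, 414, 828.
Check each in increasing order: 473^1 ≡ 473;  473^2 ≡ 728;  473^3 ≡ 309;  473^4 ≡ 253;  473^6 ≡ 146;  473^9 ≡ 348;  473^12 ≡ 591;  473^18 ≡ 70;  473^23 ≡ 614;  473^36 ≡ 755;  473^46 ≡ 630;  473^69 ≡ 506;  473^92 ≡ 638;  473^138 ≡ 704;  473^207 ≡ 583;  473^276 ≡ 703;  473^414 ≡ 828;  473^828 ≡ 1.
Smallest exponent giving 1 is 828.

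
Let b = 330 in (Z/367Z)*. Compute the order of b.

366

The order of 330 must divide p − 1 = 366 = 2 · 3 · 61.
Divisors: 1, 2, 3, 6, 61, 122, 183, 366.
Check each in increasing order: 330^1 ≡ 330;  330^2 ≡ 268;  330^3 ≡ 360;  330^6 ≡ 49;  330^61 ≡ 84;  330^122 ≡ 83;  330^183 ≡ 366;  330^366 ≡ 1.
Smallest exponent giving 1 is 366.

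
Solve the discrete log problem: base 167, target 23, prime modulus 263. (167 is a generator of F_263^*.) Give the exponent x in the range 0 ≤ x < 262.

226

Baby-step giant-step with m = ceil(sqrt(262)) = 17.
Baby table (167^j mod 263 for j=0..16):
  0:1  1:167  2:11  3:259  4:121  5:219  6:16  7:42
  8:176  9:199  10:95  11:85  12:256  13:146  14:186  15:28
  16:205
Giant step factor: 167^(-17) ≡ 76 (mod 263).
Scan 23·76^i mod 263 for i = 0, 1, …:
  i=0: 23   i=1: 170   i=2: 33   i=3: 141
  i=4: 196   i=5: 168   i=6: 144   i=7: 161
  i=8: 138   i=9: 231   i=10: 198   i=11: 57
  i=12: 124   i=13: 219
Match at i=13, j=5: x = 13·17 + 5 = 226.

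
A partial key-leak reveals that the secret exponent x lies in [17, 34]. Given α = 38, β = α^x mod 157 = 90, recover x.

Compute 38^17 mod 157 = 104, then multiply by 38 repeatedly:
  38^17=104  38^18=27  38^19=84  38^20=52  38^21=92
  38^22=42  38^23=26  38^24=46  38^25=21  38^26=13
  38^27=23  38^28=89  38^29=85  38^30=90
Found 90 at exponent 30.

30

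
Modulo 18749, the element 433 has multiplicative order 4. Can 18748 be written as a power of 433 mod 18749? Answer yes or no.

18748 ∈ ⟨433⟩ iff 18748^4 ≡ 1 (mod 18749), since |⟨433⟩| = 4.
18748^4 mod 18749 = 1.
Since 1 = 1, 18748 lies in the subgroup.

yes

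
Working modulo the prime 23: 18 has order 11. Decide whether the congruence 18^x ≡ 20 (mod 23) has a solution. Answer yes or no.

no

20 ∈ ⟨18⟩ iff 20^11 ≡ 1 (mod 23), since |⟨18⟩| = 11.
20^11 mod 23 = 22.
Since 22 ≠ 1, 20 does not lie in the subgroup.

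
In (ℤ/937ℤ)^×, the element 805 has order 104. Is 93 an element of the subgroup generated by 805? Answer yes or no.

yes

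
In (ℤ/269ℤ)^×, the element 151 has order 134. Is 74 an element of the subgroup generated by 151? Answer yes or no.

no

74 ∈ ⟨151⟩ iff 74^134 ≡ 1 (mod 269), since |⟨151⟩| = 134.
74^134 mod 269 = 268.
Since 268 ≠ 1, 74 does not lie in the subgroup.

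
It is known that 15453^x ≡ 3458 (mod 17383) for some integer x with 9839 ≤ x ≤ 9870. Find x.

9839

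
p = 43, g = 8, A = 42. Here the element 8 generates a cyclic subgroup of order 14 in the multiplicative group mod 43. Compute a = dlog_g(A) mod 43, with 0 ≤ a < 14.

Successive powers of 8 modulo 43:
  8^0=1  8^1=8  8^2=21  8^3=39  8^4=11  8^5=2
  8^6=16  8^7=42
So 8^7 ≡ 42 (mod 43), giving a = 7.

7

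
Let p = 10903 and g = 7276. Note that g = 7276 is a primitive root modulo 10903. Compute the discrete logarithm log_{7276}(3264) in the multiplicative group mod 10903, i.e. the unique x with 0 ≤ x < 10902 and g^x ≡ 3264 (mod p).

1340

Baby-step giant-step with m = ceil(sqrt(10902)) = 105.
Baby table (7276^j mod 10903 for j=0..104):
  0:1  1:7276  2:6111  3:1202  4:1546  5:7703  6:5608  7:4782
  8:2359  9:2762  10:2083  11:738  12:5412  13:6979  14:3933  15:7036
  16:4351  17:6467  18:7447  19:7365  20:10398  21:10834  22:10397  23:3558
  24:4286  25:2356  26:2740  27:5556  28:8035  29:774  30:5676  31:8915
  32:3593  33:8177  34:9084  35:1198  36:5151  37:5065  38:800  39:9501
  40:4256  41:2136  42:4761  43:2205  44:5267  45:9550  46:981  47:7194
  48:9144  49:1638  50:1109  51:864  52:6336  53:2852  54:2743  55:5578
  56:4562  57:4380  58:10314  59:10218  60:9514  61:717  62:5258  63:9484
  64:497  65:7279  66:6133  67:8632  68:5152  69:1438  70:6911  71:10703
  72:5802  73:9839  74:10369  75:6987  76:7626  77:1409  78:3064  79:7932
  80:3653  81:8617  82:5042  83:7900  84:10687  85:9319  86:10190  87:2040
  88:4057  89:4311  90:9808  91:2873  92:2897  93:3073  94:7998  95:4137
  96:8532  97:8053  98:906  99:6644  100:8745  101:9615  102:5092  103:998
  104:50
Giant step factor: 7276^(-105) ≡ 4946 (mod 10903).
Scan 3264·4946^i mod 10903 for i = 0, 1, …:
  i=0: 3264   i=1: 7304   i=2: 3945   i=3: 6503
  i=4: 10891   i=5: 6066   i=6: 8283   i=7: 5147
  i=8: 9460   i=9: 4387   i=10: 1132   i=11: 5633
  i=12: 3653
Match at i=12, j=80: x = 12·105 + 80 = 1340.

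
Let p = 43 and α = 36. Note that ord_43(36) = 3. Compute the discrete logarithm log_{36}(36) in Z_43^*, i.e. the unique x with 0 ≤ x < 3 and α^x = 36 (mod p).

Successive powers of 36 modulo 43:
  36^0=1  36^1=36
So 36^1 ≡ 36 (mod 43), giving x = 1.

1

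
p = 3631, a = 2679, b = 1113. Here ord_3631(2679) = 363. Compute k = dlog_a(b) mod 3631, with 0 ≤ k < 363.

325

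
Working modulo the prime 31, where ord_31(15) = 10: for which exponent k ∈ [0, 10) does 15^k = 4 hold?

Successive powers of 15 modulo 31:
  15^0=1  15^1=15  15^2=8  15^3=27  15^4=2  15^5=30
  15^6=16  15^7=23  15^8=4
So 15^8 ≡ 4 (mod 31), giving k = 8.

8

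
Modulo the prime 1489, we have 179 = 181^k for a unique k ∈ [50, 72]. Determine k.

Compute 181^50 mod 1489 = 157, then multiply by 181 repeatedly:
  181^50=157  181^51=126  181^52=471  181^53=378  181^54=1413
  181^55=1134  181^56=1261  181^57=424  181^58=805  181^59=1272
  181^60=926  181^61=838  181^62=1289  181^63=1025  181^64=889
  181^65=97  181^66=1178  181^67=291  181^68=556  181^69=873
  181^70=179
Found 179 at exponent 70.

70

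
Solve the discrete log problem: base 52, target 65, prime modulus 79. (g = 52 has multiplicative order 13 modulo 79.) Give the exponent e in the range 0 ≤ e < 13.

6

Successive powers of 52 modulo 79:
  52^0=1  52^1=52  52^2=18  52^3=67  52^4=8  52^5=21
  52^6=65
So 52^6 ≡ 65 (mod 79), giving e = 6.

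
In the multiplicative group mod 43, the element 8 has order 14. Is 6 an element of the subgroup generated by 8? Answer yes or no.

no

6 ∈ ⟨8⟩ iff 6^14 ≡ 1 (mod 43), since |⟨8⟩| = 14.
6^14 mod 43 = 36.
Since 36 ≠ 1, 6 does not lie in the subgroup.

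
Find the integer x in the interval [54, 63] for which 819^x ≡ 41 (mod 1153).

58

Compute 819^54 mod 1153 = 768, then multiply by 819 repeatedly:
  819^54=768  819^55=607  819^56=190  819^57=1108  819^58=41
Found 41 at exponent 58.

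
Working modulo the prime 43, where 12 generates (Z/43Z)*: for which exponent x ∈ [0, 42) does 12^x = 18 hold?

41

Baby-step giant-step with m = ceil(sqrt(42)) = 7.
Baby table (12^j mod 43 for j=0..6):
  0:1  1:12  2:15  3:8  4:10  5:34  6:21
Giant step factor: 12^(-7) ≡ 7 (mod 43).
Scan 18·7^i mod 43 for i = 0, 1, …:
  i=0: 18   i=1: 40   i=2: 22   i=3: 25
  i=4: 3   i=5: 21
Match at i=5, j=6: x = 5·7 + 6 = 41.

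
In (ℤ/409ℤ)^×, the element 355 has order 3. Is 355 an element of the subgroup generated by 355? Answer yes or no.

yes

⟨355⟩ has order 3; its elements mod 409 are {1, 53, 355}.
355 is in this set.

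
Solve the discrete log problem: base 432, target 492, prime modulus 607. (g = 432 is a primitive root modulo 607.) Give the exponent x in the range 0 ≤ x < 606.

Baby-step giant-step with m = ceil(sqrt(606)) = 25.
Baby table (432^j mod 607 for j=0..24):
  0:1  1:432  2:275  3:435  4:357  5:46  6:448  7:510
  8:586  9:33  10:295  11:577  12:394  13:248  14:304  15:216
  16:441  17:521  18:482  19:23  20:224  21:255  22:293  23:320
  24:451
Giant step factor: 432^(-25) ≡ 526 (mod 607).
Scan 492·526^i mod 607 for i = 0, 1, …:
  i=0: 492   i=1: 210   i=2: 593   i=3: 527
  i=4: 410   i=5: 175   i=6: 393   i=7: 338
  i=8: 544   i=9: 247     …   i=16: 108
  i=17: 357
Match at i=17, j=4: x = 17·25 + 4 = 429.

429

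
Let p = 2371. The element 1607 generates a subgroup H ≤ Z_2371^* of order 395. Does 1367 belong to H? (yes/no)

yes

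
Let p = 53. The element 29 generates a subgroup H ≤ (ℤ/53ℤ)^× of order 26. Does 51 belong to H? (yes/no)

51 ∈ ⟨29⟩ iff 51^26 ≡ 1 (mod 53), since |⟨29⟩| = 26.
51^26 mod 53 = 52.
Since 52 ≠ 1, 51 does not lie in the subgroup.

no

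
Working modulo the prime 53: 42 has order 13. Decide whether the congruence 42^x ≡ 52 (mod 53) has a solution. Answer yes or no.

no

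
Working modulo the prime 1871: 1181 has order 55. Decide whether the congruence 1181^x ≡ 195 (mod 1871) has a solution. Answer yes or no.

yes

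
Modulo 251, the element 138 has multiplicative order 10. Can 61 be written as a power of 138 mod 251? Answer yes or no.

no

⟨138⟩ has order 10; its elements mod 251 are {1, 20, 32, 102, 113, 138, 149, 219, 231, 250}.
61 is not in this set.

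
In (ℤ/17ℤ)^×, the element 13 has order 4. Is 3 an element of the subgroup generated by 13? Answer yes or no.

⟨13⟩ has order 4; its elements mod 17 are {1, 4, 13, 16}.
3 is not in this set.

no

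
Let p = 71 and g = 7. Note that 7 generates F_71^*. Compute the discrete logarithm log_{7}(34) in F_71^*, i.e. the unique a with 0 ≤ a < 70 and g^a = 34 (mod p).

55

Baby-step giant-step with m = ceil(sqrt(70)) = 9.
Baby table (7^j mod 71 for j=0..8):
  0:1  1:7  2:49  3:59  4:58  5:51  6:2  7:14
  8:27
Giant step factor: 7^(-9) ≡ 68 (mod 71).
Scan 34·68^i mod 71 for i = 0, 1, …:
  i=0: 34   i=1: 40   i=2: 22   i=3: 5
  i=4: 56   i=5: 45   i=6: 7
Match at i=6, j=1: a = 6·9 + 1 = 55.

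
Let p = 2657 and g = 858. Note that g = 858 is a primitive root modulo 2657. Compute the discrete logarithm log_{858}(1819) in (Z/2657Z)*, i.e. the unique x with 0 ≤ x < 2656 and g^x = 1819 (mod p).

563

Baby-step giant-step with m = ceil(sqrt(2656)) = 52.
Baby table (858^j mod 2657 for j=0..51):
  0:1  1:858  2:175  3:1358  4:1398  5:1177  6:206  7:1386
  8:1509  9:763  10:1032  11:675  12:2581  13:1217  14:2642  15:415
  16:32  17:886  18:286  19:944  20:2224  21:466  22:1278  23:1840
  24:462  25:503  26:1140  27:344  28:225  29:1746  30:2177  31:2652
  32:1024  33:1782  34:1181  35:981  36:2086  37:1627  38:1041  39:426
  40:1499  41:154  42:1939  43:380  44:1886  45:75  46:582  47:2497
  48:884  49:1227  50:594  51:2165
Giant step factor: 858^(-52) ≡ 2592 (mod 2657).
Scan 1819·2592^i mod 2657 for i = 0, 1, …:
  i=0: 1819   i=1: 1330   i=2: 1231   i=3: 2352
  i=4: 1226   i=5: 20   i=6: 1357   i=7: 2133
  i=8: 2176   i=9: 2038   i=10: 380
Match at i=10, j=43: x = 10·52 + 43 = 563.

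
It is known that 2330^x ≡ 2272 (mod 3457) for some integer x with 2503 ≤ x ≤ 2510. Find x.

2510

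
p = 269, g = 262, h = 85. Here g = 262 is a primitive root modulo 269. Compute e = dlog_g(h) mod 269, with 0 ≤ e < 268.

Baby-step giant-step with m = ceil(sqrt(268)) = 17.
Baby table (262^j mod 269 for j=0..16):
  0:1  1:262  2:49  3:195  4:249  5:140  6:96  7:135
  8:131  9:159  10:232  11:259  12:70  13:48  14:202  15:200
  16:214
Giant step factor: 262^(-17) ≡ 109 (mod 269).
Scan 85·109^i mod 269 for i = 0, 1, …:
  i=0: 85   i=1: 119   i=2: 59   i=3: 244
  i=4: 234   i=5: 220   i=6: 39   i=7: 216
  i=8: 141   i=9: 36   i=10: 158   i=11: 6
  i=12: 116   i=13: 1
Match at i=13, j=0: e = 13·17 + 0 = 221.

221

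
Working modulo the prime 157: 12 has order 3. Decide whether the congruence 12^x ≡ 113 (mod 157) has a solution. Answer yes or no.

no

113 ∈ ⟨12⟩ iff 113^3 ≡ 1 (mod 157), since |⟨12⟩| = 3.
113^3 mod 157 = 67.
Since 67 ≠ 1, 113 does not lie in the subgroup.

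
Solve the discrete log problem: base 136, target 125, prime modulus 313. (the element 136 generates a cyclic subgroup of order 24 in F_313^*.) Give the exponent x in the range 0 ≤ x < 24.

Successive powers of 136 modulo 313:
  136^0=1  136^1=136  136^2=29  136^3=188  136^4=215  136^5=131
  136^6=288  136^7=43  136^8=214  136^9=308  136^10=259  136^11=168
  136^12=312  136^13=177  136^14=284  136^15=125
So 136^15 ≡ 125 (mod 313), giving x = 15.

15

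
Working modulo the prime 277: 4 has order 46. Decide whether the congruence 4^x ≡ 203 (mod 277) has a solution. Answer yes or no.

yes

203 ∈ ⟨4⟩ iff 203^46 ≡ 1 (mod 277), since |⟨4⟩| = 46.
203^46 mod 277 = 1.
Since 1 = 1, 203 lies in the subgroup.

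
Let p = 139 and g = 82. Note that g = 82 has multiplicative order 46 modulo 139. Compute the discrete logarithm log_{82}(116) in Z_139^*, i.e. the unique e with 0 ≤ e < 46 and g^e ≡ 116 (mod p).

28

Successive powers of 82 modulo 139:
  82^0=1  82^1=82  82^2=52  82^3=94  82^4=63  82^5=23
  82^6=79  82^7=84  82^8=77  82^9=59  82^10=112  82^11=10
  82^12=125  82^13=103  82^14=106  82^15=74  82^16=91  82^17=95
  82^18=6  82^19=75  82^20=34  82^21=8  82^22=100  82^23=138
  82^24=57  82^25=87  82^26=45  82^27=76  82^28=116
So 82^28 ≡ 116 (mod 139), giving e = 28.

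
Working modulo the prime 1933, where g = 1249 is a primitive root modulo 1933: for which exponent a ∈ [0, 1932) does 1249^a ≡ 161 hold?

Baby-step giant-step with m = ceil(sqrt(1932)) = 44.
Baby table (1249^j mod 1933 for j=0..43):
  0:1  1:1249  2:70  3:445  4:1034  5:222  6:859  7:76
  8:207  9:1454  10:959  11:1264  12:1408  13:1495  14:1910  15:268
  16:323  17:1363  18:1347  19:693  20:1506  21:185  22:1038  23:1352
  24:1139  25:1856  26:477  27:409  28:529  29:1568  30:303  31:1512
  32:1880  33:1458  34:156  35:1544  36:1255  37:1765  38:865  39:1771
  40:627  41:258  42:1364  43:663
Giant step factor: 1249^(-44) ≡ 1895 (mod 1933).
Scan 161·1895^i mod 1933 for i = 0, 1, …:
  i=0: 161   i=1: 1614   i=2: 524   i=3: 1351
  i=4: 853   i=5: 447   i=6: 411   i=7: 1779
  i=8: 53   i=9: 1852     …   i=29: 1162
  i=30: 303
Match at i=30, j=30: a = 30·44 + 30 = 1350.

1350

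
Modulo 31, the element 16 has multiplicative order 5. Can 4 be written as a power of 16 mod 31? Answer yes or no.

yes

⟨16⟩ has order 5; its elements mod 31 are {1, 2, 4, 8, 16}.
4 is in this set.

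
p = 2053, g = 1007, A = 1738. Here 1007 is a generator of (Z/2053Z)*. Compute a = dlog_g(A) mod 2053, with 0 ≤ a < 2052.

Baby-step giant-step with m = ceil(sqrt(2052)) = 46.
Baby table (1007^j mod 2053 for j=0..45):
  0:1  1:1007  2:1920  3:1567  4:1265  5:995  6:101  7:1110
  8:938  9:186  10:479  11:1951  12:1989  13:1248  14:300  15:309
  16:1160  17:2016  18:1748  19:815  20:1558  21:414  22:139  23:369
  24:2043  25:195  26:1330  27:754  28:1721  29:315  30:1043  31:1218
  32:885  33:193  34:1369  35:1020  36:640  37:1891  38:1106  39:1016
  40:718  41:370  42:997  43:62  44:844  45:2019
Giant step factor: 1007^(-46) ≡ 1251 (mod 2053).
Scan 1738·1251^i mod 2053 for i = 0, 1, …:
  i=0: 1738   i=1: 111   i=2: 1310   i=3: 516
  i=4: 874   i=5: 1178   i=6: 1677   i=7: 1814
  i=8: 749   i=9: 831     …   i=21: 46
  i=22: 62
Match at i=22, j=43: a = 22·46 + 43 = 1055.

1055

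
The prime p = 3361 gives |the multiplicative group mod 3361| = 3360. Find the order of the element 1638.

The order of 1638 must divide p − 1 = 3360 = 2^5 · 3 · 5 · 7.
Divisors: 1, 2, 3, 4, 5, 6, 7, 8, 10, 12, 14, 15, 16, 20, 21, 24, 28, 30, 32, 35, 40, 42, 48, 56, 60, 70, 80, 84, 96, 105, 112, 120, 140, 160, 168, 210, 224, 240, 280, 336, 420, 480, 560, 672, 840, 1120, 1680, 3360.
Check each in increasing order: 1638^1 ≡ 1638;  1638^2 ≡ 966;  1638^3 ≡ 2638;  1638^4 ≡ 2159;  1638^5 ≡ 670;  1638^6 ≡ 1774;  1638^7 ≡ 1908;  1638^8 ≡ 2935;  1638^10 ≡ 1887;  1638^12 ≡ 1180;  1638^14 ≡ 501;  1638^15 ≡ 554;  1638^16 ≡ 3343;  1638^20 ≡ 1470;  1638^21 ≡ 1384;  1638^24 ≡ 946;  1638^28 ≡ 2287;  1638^30 ≡ 1065;  1638^32 ≡ 324;  1638^35 ≡ 1018;  1638^40 ≡ 3138;  1638^42 ≡ 3047;  1638^48 ≡ 890;  1638^56 ≡ 653;  1638^60 ≡ 1568;  1638^70 ≡ 1136;  1638^80 ≡ 2675;  1638^84 ≡ 1127;  1638^96 ≡ 2265;  1638^105 ≡ 264;  1638^112 ≡ 2923;  1638^120 ≡ 1733;  1638^140 ≡ 3233;  1638^160 ≡ 56;  1638^168 ≡ 3032;  1638^210 ≡ 2476;  1638^224 ≡ 267;  1638^240 ≡ 1916;  1638^280 ≡ 2940;  1638^336 ≡ 689;  1638^420 ≡ 112;  1638^480 ≡ 844;  1638^560 ≡ 2469;  1638^672 ≡ 820;  1638^840 ≡ 2461;  1638^1120 ≡ 2468;  1638^1680 ≡ 3360;  1638^3360 ≡ 1.
Smallest exponent giving 1 is 3360.

3360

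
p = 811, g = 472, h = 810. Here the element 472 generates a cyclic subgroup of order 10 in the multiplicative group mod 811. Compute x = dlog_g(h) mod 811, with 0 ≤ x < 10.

5

Successive powers of 472 modulo 811:
  472^0=1  472^1=472  472^2=570  472^3=599  472^4=500  472^5=810
So 472^5 ≡ 810 (mod 811), giving x = 5.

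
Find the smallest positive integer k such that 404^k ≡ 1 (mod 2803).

1401

The order of 404 must divide p − 1 = 2802 = 2 · 3 · 467.
Divisors: 1, 2, 3, 6, 467, 934, 1401, 2802.
Check each in increasing order: 404^1 ≡ 404;  404^2 ≡ 642;  404^3 ≡ 1492;  404^6 ≡ 482;  404^467 ≡ 413;  404^934 ≡ 2389;  404^1401 ≡ 1.
Smallest exponent giving 1 is 1401.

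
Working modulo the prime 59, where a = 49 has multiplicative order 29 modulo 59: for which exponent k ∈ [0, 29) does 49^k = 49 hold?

1

Successive powers of 49 modulo 59:
  49^0=1  49^1=49
So 49^1 ≡ 49 (mod 59), giving k = 1.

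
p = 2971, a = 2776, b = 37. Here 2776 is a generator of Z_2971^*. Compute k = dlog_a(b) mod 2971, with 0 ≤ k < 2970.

Baby-step giant-step with m = ceil(sqrt(2970)) = 55.
Baby table (2776^j mod 2971 for j=0..54):
  0:1  1:2776  2:2373  3:741  4:1084  5:2532  6:2417  7:1074
  8:1511  9:2455  10:2577  11:2555  12:903  13:2175  14:728  15:648
  16:1393  17:1697  18:1837  19:1276  20:744  21:499  22:738  23:1669
  24:1355  25:194  26:793  27:2828  28:1146  29:2326  30:993  31:2451
  32:386  33:1976  34:910  35:810  36:2484  37:2864  38:68  39:1595
  40:930  41:2852  42:2408  43:2829  44:951  45:1728  46:1734  47:564
  48:2918  49:1422  50:1984  51:2321  52:1968  53:2470  54:2623
Giant step factor: 2776^(-55) ≡ 2770 (mod 2971).
Scan 37·2770^i mod 2971 for i = 0, 1, …:
  i=0: 37   i=1: 1476   i=2: 424   i=3: 935
  i=4: 2209   i=5: 1641   i=6: 2911   i=7: 176
  i=8: 276   i=9: 973     …   i=40: 446
  i=41: 2455
Match at i=41, j=9: k = 41·55 + 9 = 2264.

2264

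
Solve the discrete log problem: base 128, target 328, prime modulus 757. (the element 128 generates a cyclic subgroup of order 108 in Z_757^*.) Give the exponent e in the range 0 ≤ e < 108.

Successive powers of 128 modulo 757:
  128^0=1  128^1=128  128^2=487  128^3=262  128^4=228  128^5=418
  128^6=514  128^7=690  128^8=508  128^9=679  128^10=614  128^11=621
  128^12=3  128^13=384  128^14=704  128^15=29  128^16=684  128^17=497
  128^18=28  128^19=556  128^20=10  128^21=523  128^22=328
So 128^22 ≡ 328 (mod 757), giving e = 22.

22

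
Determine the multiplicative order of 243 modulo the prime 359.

The order of 243 must divide p − 1 = 358 = 2 · 179.
Divisors: 1, 2, 179, 358.
Check each in increasing order: 243^1 ≡ 243;  243^2 ≡ 173;  243^179 ≡ 1.
Smallest exponent giving 1 is 179.

179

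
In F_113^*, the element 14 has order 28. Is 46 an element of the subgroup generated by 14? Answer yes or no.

46 ∈ ⟨14⟩ iff 46^28 ≡ 1 (mod 113), since |⟨14⟩| = 28.
46^28 mod 113 = 98.
Since 98 ≠ 1, 46 does not lie in the subgroup.

no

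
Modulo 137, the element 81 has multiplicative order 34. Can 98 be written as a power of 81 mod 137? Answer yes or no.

no

98 ∈ ⟨81⟩ iff 98^34 ≡ 1 (mod 137), since |⟨81⟩| = 34.
98^34 mod 137 = 136.
Since 136 ≠ 1, 98 does not lie in the subgroup.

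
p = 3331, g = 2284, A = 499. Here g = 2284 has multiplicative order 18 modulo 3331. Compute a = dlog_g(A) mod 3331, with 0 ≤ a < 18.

13

Successive powers of 2284 modulo 3331:
  2284^0=1  2284^1=2284  2284^2=310  2284^3=1868  2284^4=2832  2284^5=2817
  2284^6=1867  2284^7=548  2284^8=2507  2284^9=3330  2284^10=1047  2284^11=3021
  2284^12=1463  2284^13=499
So 2284^13 ≡ 499 (mod 3331), giving a = 13.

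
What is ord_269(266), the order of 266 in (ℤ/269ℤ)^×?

268

The order of 266 must divide p − 1 = 268 = 2^2 · 67.
Divisors: 1, 2, 4, 67, 134, 268.
Check each in increasing order: 266^1 ≡ 266;  266^2 ≡ 9;  266^4 ≡ 81;  266^67 ≡ 82;  266^134 ≡ 268;  266^268 ≡ 1.
Smallest exponent giving 1 is 268.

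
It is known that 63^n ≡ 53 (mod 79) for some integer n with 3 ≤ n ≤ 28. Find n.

17

Compute 63^3 mod 79 = 12, then multiply by 63 repeatedly:
  63^3=12  63^4=45  63^5=70  63^6=65  63^7=66
  63^8=50  63^9=69  63^10=2  63^11=47  63^12=38
  63^13=24  63^14=11  63^15=61  63^16=51  63^17=53
Found 53 at exponent 17.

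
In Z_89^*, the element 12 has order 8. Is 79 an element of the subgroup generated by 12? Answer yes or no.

no

79 ∈ ⟨12⟩ iff 79^8 ≡ 1 (mod 89), since |⟨12⟩| = 8.
79^8 mod 89 = 45.
Since 45 ≠ 1, 79 does not lie in the subgroup.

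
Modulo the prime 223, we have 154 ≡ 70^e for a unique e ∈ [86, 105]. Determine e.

Compute 70^86 mod 223 = 127, then multiply by 70 repeatedly:
  70^86=127  70^87=193  70^88=130  70^89=180  70^90=112
  70^91=35  70^92=220  70^93=13  70^94=18  70^95=145
  70^96=115  70^97=22  70^98=202  70^99=91  70^100=126
  70^101=123  70^102=136  70^103=154
Found 154 at exponent 103.

103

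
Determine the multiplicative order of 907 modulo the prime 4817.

4816

The order of 907 must divide p − 1 = 4816 = 2^4 · 7 · 43.
Divisors: 1, 2, 4, 7, 8, 14, 16, 28, 43, 56, 86, 112, 172, 301, 344, 602, 688, 1204, 2408, 4816.
Check each in increasing order: 907^1 ≡ 907;  907^2 ≡ 3759;  907^4 ≡ 1820;  907^7 ≡ 2319;  907^8 ≡ 3121;  907^14 ≡ 1989;  907^16 ≡ 667;  907^28 ≡ 1364;  907^43 ≡ 4811;  907^56 ≡ 1134;  907^86 ≡ 36;  907^112 ≡ 4634;  907^172 ≡ 1296;  907^301 ≡ 4267;  907^344 ≡ 3300;  907^602 ≡ 3846;  907^688 ≡ 3580;  907^1204 ≡ 3526;  907^2408 ≡ 4816;  907^4816 ≡ 1.
Smallest exponent giving 1 is 4816.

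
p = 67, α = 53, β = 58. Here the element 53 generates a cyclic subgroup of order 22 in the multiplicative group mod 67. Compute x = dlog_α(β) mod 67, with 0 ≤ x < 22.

Successive powers of 53 modulo 67:
  53^0=1  53^1=53  53^2=62  53^3=3  53^4=25  53^5=52
  53^6=9  53^7=8  53^8=22  53^9=27  53^10=24  53^11=66
  53^12=14  53^13=5  53^14=64  53^15=42  53^16=15  53^17=58
So 53^17 ≡ 58 (mod 67), giving x = 17.

17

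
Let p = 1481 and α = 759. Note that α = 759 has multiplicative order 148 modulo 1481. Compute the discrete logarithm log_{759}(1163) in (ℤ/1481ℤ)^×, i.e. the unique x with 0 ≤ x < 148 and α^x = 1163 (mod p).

Successive powers of 759 modulo 1481:
  759^0=1  759^1=759  759^2=1453  759^3=963  759^4=784  759^5=1175
  759^6=263  759^7=1163
So 759^7 ≡ 1163 (mod 1481), giving x = 7.

7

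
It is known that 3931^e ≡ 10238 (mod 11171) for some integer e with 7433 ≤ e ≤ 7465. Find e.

Compute 3931^7433 mod 11171 = 1987, then multiply by 3931 repeatedly:
  3931^7433=1987  3931^7434=2368  3931^7435=3165  3931^7436=8292  3931^7437=10045
  3931^7438=8581  3931^7439=6662  3931^7440=3498  3931^7441=10308  3931^7442=3531
  3931^7443=5979  3931^7444=10836  3931^7445=1293  3931^7446=11149  3931^7447=2886
  3931^7448=6301  3931^7449=3124  3931^7450=3515  3931^7451=10109  3931^7452=3232
  3931^7453=3565  3931^7454=5581  3931^7455=10238
Found 10238 at exponent 7455.

7455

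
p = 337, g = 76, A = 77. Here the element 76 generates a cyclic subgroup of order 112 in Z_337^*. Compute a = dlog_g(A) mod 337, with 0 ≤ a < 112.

Baby-step giant-step with m = ceil(sqrt(112)) = 11.
Baby table (76^j mod 337 for j=0..10):
  0:1  1:76  2:47  3:202  4:187  5:58  6:27  7:30
  8:258  9:62  10:331
Giant step factor: 76^(-11) ≡ 320 (mod 337).
Scan 77·320^i mod 337 for i = 0, 1, …:
  i=0: 77   i=1: 39   i=2: 11   i=3: 150
  i=4: 146   i=5: 214   i=6: 69   i=7: 175
  i=8: 58
Match at i=8, j=5: a = 8·11 + 5 = 93.

93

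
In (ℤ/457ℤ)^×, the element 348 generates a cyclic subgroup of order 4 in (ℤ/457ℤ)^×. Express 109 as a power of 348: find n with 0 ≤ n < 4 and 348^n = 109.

3

Successive powers of 348 modulo 457:
  348^0=1  348^1=348  348^2=456  348^3=109
So 348^3 ≡ 109 (mod 457), giving n = 3.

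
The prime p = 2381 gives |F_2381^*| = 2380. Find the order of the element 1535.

The order of 1535 must divide p − 1 = 2380 = 2^2 · 5 · 7 · 17.
Divisors: 1, 2, 4, 5, 7, 10, 14, 17, 20, 28, 34, 35, 68, 70, 85, 119, 140, 170, 238, 340, 476, 595, 1190, 2380.
Check each in increasing order: 1535^1 ≡ 1535;  1535^2 ≡ 1416;  1535^4 ≡ 254;  1535^5 ≡ 1787;  1535^7 ≡ 1770;  1535^10 ≡ 448;  1535^14 ≡ 1885;  1535^17 ≡ 87;  1535^20 ≡ 700;  1535^28 ≡ 773;  1535^34 ≡ 426;  1535^35 ≡ 1516;  1535^68 ≡ 520;  1535^70 ≡ 591;  1535^85 ≡ 1.
Smallest exponent giving 1 is 85.

85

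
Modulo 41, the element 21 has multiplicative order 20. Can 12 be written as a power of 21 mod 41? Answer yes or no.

no

12 ∈ ⟨21⟩ iff 12^20 ≡ 1 (mod 41), since |⟨21⟩| = 20.
12^20 mod 41 = 40.
Since 40 ≠ 1, 12 does not lie in the subgroup.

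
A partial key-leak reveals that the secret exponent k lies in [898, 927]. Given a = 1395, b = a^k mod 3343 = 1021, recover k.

912

Compute 1395^898 mod 3343 = 531, then multiply by 1395 repeatedly:
  1395^898=531  1395^899=1942  1395^900=1260  1395^901=2625  1395^902=1290
  1395^903=1016  1395^904=3231  1395^905=881  1395^906=2114  1395^907=504
  1395^908=1050  1395^909=516  1395^910=1075  1395^911=1961  1395^912=1021
Found 1021 at exponent 912.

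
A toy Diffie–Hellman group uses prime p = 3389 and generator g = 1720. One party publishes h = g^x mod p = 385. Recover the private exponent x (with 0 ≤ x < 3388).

Baby-step giant-step with m = ceil(sqrt(3388)) = 59.
Baby table (1720^j mod 3389 for j=0..58):
  0:1  1:1720  2:3192  3:60  4:1530  5:1736  6:211  7:297
  8:2490  9:2493  10:875  11:284  12:464  13:1665  14:95  15:728
  16:1619  17:2311  18:3012  19:2248  20:3100  21:1103  22:2709  23:2994
  24:1789  25:3257  26:23  27:2281  28:2247  29:1380  30:1300  31:2649
  32:1464  33:53  34:3046  35:3115  36:3180  37:3143  38:505  39:1016
  40:2185  41:3188  42:3347  43:2318  44:1496  45:869  46:131  47:1646
  48:1305  49:1082  50:479  51:353  52:529  53:1628  54:846  55:1239
  56:2788  57:3314  58:3171
Giant step factor: 1720^(-59) ≡ 2997 (mod 3389).
Scan 385·2997^i mod 3389 for i = 0, 1, …:
  i=0: 385   i=1: 1585   i=2: 2256   i=3: 177
  i=4: 1785   i=5: 1803   i=6: 1525   i=7: 2053
  i=8: 1806   i=9: 349     …   i=50: 1505
  i=51: 3115
Match at i=51, j=35: x = 51·59 + 35 = 3044.

3044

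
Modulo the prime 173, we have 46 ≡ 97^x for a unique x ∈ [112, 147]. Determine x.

121

Compute 97^112 mod 173 = 140, then multiply by 97 repeatedly:
  97^112=140  97^113=86  97^114=38  97^115=53  97^116=124
  97^117=91  97^118=4  97^119=42  97^120=95  97^121=46
Found 46 at exponent 121.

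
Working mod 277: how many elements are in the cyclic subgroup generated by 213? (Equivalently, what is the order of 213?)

23

The order of 213 must divide p − 1 = 276 = 2^2 · 3 · 23.
Divisors: 1, 2, 3, 4, 6, 12, 23, 46, 69, 92, 138, 276.
Check each in increasing order: 213^1 ≡ 213;  213^2 ≡ 218;  213^3 ≡ 175;  213^4 ≡ 157;  213^6 ≡ 155;  213^12 ≡ 203;  213^23 ≡ 1.
Smallest exponent giving 1 is 23.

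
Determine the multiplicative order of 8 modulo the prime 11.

10

The order of 8 must divide p − 1 = 10 = 2 · 5.
Divisors: 1, 2, 5, 10.
Check each in increasing order: 8^1 ≡ 8;  8^2 ≡ 9;  8^5 ≡ 10;  8^10 ≡ 1.
Smallest exponent giving 1 is 10.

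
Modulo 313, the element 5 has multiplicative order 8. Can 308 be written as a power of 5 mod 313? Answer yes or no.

⟨5⟩ has order 8; its elements mod 313 are {1, 5, 25, 125, 188, 288, 308, 312}.
308 is in this set.

yes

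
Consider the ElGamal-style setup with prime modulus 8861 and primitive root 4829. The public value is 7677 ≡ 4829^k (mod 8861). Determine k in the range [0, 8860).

Baby-step giant-step with m = ceil(sqrt(8860)) = 95.
Baby table (4829^j mod 8861 for j=0..94):
  0:1  1:4829  2:5950  3:5188  4:2805  5:5737  6:4487  7:2578
  8:8318  9:709  10:3415  11:714  12:977  13:3881  14:334  15:184
  16:2436  17:4897  18:6465  19:2182  20:1149  21:1535  22:4719  23:6420
  24:6402  25:8090  26:7322  27:2548  28:5224  29:8290  30:7273  31:5174
  32:6087  33:2186  34:2743  35:7613  36:7749  37:8779  38:2767  39:8316
  40:8773  41:376  42:8060  43:4228  44:1268  45:221  46:3889  47:3522
  48:3479  49:8496  50:754  51:8056  52:2634  53:4051  54:6052  55:1530
  56:7157  57:3253  58:7045  59:2926  60:5220  61:6696  62:1195  63:2144
  64:3728  65:5821  66:2517  67:6162  68:1060  69:5943  70:6829  71:5460
  72:4865  73:2574  74:6724  75:3492  76:385  77:7216  78:4612  79:3655
  80:7744  81:2356  82:8461  83:98  84:3609  85:7135  86:3347  87:199
  88:3983  89:5537  90:4536  91:8813  92:7455  93:6813  94:7945
Giant step factor: 4829^(-95) ≡ 5219 (mod 8861).
Scan 7677·5219^i mod 8861 for i = 0, 1, …:
  i=0: 7677   i=1: 5682   i=2: 5452   i=3: 1317
  i=4: 6148   i=5: 731   i=6: 4859   i=7: 7800
  i=8: 766   i=9: 1443     …   i=57: 7419
  i=58: 6052
Match at i=58, j=54: k = 58·95 + 54 = 5564.

5564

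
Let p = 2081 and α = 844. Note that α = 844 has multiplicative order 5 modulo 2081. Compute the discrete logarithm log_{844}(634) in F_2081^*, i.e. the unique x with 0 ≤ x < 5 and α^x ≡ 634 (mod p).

2

Successive powers of 844 modulo 2081:
  844^0=1  844^1=844  844^2=634
So 844^2 ≡ 634 (mod 2081), giving x = 2.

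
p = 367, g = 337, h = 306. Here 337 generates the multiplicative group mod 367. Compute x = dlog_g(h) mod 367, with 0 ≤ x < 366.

155

Baby-step giant-step with m = ceil(sqrt(366)) = 20.
Baby table (337^j mod 367 for j=0..19):
  0:1  1:337  2:166  3:158  4:31  5:171  6:8  7:127
  8:227  9:163  10:248  11:267  12:64  13:282  14:348  15:203
  16:149  17:301  18:145  19:54
Giant step factor: 337^(-20) ≡ 268 (mod 367).
Scan 306·268^i mod 367 for i = 0, 1, …:
  i=0: 306   i=1: 167   i=2: 349   i=3: 314
  i=4: 109   i=5: 219   i=6: 339   i=7: 203
Match at i=7, j=15: x = 7·20 + 15 = 155.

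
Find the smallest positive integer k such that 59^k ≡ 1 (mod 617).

The order of 59 must divide p − 1 = 616 = 2^3 · 7 · 11.
Divisors: 1, 2, 4, 7, 8, 11, 14, 22, 28, 44, 56, 77, 88, 154, 308, 616.
Check each in increasing order: 59^1 ≡ 59;  59^2 ≡ 396;  59^4 ≡ 98;  59^7 ≡ 602;  59^8 ≡ 349;  59^11 ≡ 381;  59^14 ≡ 225;  59^22 ≡ 166;  59^28 ≡ 31;  59^44 ≡ 408;  59^56 ≡ 344;  59^77 ≡ 194;  59^88 ≡ 491;  59^154 ≡ 616;  59^308 ≡ 1.
Smallest exponent giving 1 is 308.

308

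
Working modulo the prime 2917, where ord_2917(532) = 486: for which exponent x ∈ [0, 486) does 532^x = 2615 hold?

206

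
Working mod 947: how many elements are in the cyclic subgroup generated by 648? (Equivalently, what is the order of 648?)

946

The order of 648 must divide p − 1 = 946 = 2 · 11 · 43.
Divisors: 1, 2, 11, 22, 43, 86, 473, 946.
Check each in increasing order: 648^1 ≡ 648;  648^2 ≡ 383;  648^11 ≡ 213;  648^22 ≡ 860;  648^43 ≡ 814;  648^86 ≡ 643;  648^473 ≡ 946;  648^946 ≡ 1.
Smallest exponent giving 1 is 946.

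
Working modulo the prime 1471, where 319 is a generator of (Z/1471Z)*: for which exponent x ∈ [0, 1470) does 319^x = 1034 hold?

699

Baby-step giant-step with m = ceil(sqrt(1470)) = 39.
Baby table (319^j mod 1471 for j=0..38):
  0:1  1:319  2:262  3:1202  4:978  5:130  6:282  7:227
  8:334  9:634  10:719  11:1356  12:90  13:761  14:44  15:797
  16:1231  17:1403  18:373  19:1307  20:640  21:1162  22:1457  23:1418
  24:745  25:824  26:1018  27:1122  28:465  29:1235  30:1208  31:1421
  32:231  33:139  34:211  35:1114  36:855  37:610  38:418
Giant step factor: 319^(-39) ≡ 496 (mod 1471).
Scan 1034·496^i mod 1471 for i = 0, 1, …:
  i=0: 1034   i=1: 956   i=2: 514   i=3: 461
  i=4: 651   i=5: 747   i=6: 1291   i=7: 451
  i=8: 104   i=9: 99     …   i=16: 497
  i=17: 855
Match at i=17, j=36: x = 17·39 + 36 = 699.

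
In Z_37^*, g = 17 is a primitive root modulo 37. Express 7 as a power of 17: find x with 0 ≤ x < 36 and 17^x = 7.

20

Successive powers of 17 modulo 37:
  17^0=1  17^1=17  17^2=30  17^3=29  17^4=12  17^5=19
  17^6=27  17^7=15  17^8=33  17^9=6  17^10=28  17^11=32
  17^12=26  17^13=35  17^14=3  17^15=14  17^16=16  17^17=13
  17^18=36  17^19=20  17^20=7
So 17^20 ≡ 7 (mod 37), giving x = 20.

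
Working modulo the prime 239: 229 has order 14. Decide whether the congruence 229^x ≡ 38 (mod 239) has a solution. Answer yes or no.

yes

38 ∈ ⟨229⟩ iff 38^14 ≡ 1 (mod 239), since |⟨229⟩| = 14.
38^14 mod 239 = 1.
Since 1 = 1, 38 lies in the subgroup.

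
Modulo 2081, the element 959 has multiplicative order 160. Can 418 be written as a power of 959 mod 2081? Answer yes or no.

418 ∈ ⟨959⟩ iff 418^160 ≡ 1 (mod 2081), since |⟨959⟩| = 160.
418^160 mod 2081 = 1.
Since 1 = 1, 418 lies in the subgroup.

yes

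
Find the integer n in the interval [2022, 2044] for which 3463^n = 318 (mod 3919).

Compute 3463^2022 mod 3919 = 2443, then multiply by 3463 repeatedly:
  3463^2022=2443  3463^2023=2907  3463^2024=2949  3463^2025=3392  3463^2026=1253
  3463^2027=806  3463^2028=850  3463^2029=381  3463^2030=2619  3463^2031=1031
  3463^2032=144  3463^2033=959  3463^2034=1624  3463^2035=147  3463^2036=3510
  3463^2037=2311  3463^2038=395  3463^2039=154  3463^2040=318
Found 318 at exponent 2040.

2040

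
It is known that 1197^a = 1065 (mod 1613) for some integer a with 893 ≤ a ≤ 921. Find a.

911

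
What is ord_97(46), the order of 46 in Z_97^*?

32

The order of 46 must divide p − 1 = 96 = 2^5 · 3.
Divisors: 1, 2, 3, 4, 6, 8, 12, 16, 24, 32, 48, 96.
Check each in increasing order: 46^1 ≡ 46;  46^2 ≡ 79;  46^3 ≡ 45;  46^4 ≡ 33;  46^6 ≡ 85;  46^8 ≡ 22;  46^12 ≡ 47;  46^16 ≡ 96;  46^24 ≡ 75;  46^32 ≡ 1.
Smallest exponent giving 1 is 32.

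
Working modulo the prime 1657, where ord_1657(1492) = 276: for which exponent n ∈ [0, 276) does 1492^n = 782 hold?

Baby-step giant-step with m = ceil(sqrt(276)) = 17.
Baby table (1492^j mod 1657 for j=0..16):
  0:1  1:1492  2:713  3:2  4:1327  5:1426  6:4  7:997
  8:1195  9:8  10:337  11:733  12:16  13:674  14:1466  15:32
  16:1348
Giant step factor: 1492^(-17) ≡ 334 (mod 1657).
Scan 782·334^i mod 1657 for i = 0, 1, …:
  i=0: 782   i=1: 1039   i=2: 713
Match at i=2, j=2: n = 2·17 + 2 = 36.

36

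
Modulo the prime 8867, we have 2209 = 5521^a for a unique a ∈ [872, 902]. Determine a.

880

Compute 5521^872 mod 8867 = 4342, then multiply by 5521 repeatedly:
  5521^872=4342  5521^873=4681  5521^874=5363  5521^875=2210  5521^876=418
  5521^877=2358  5521^878=1762  5521^879=903  5521^880=2209
Found 2209 at exponent 880.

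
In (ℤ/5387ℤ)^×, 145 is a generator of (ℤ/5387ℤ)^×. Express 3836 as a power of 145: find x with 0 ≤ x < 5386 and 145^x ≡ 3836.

Baby-step giant-step with m = ceil(sqrt(5386)) = 74.
Baby table (145^j mod 5387 for j=0..73):
  0:1  1:145  2:4864  3:4970  4:4179  5:2611  6:1505  7:2745
  8:4774  9:2694  10:2766  11:2432  12:2485  13:4783  14:3999  15:3446
  16:4066  17:2387  18:1347  19:1383  20:1216  21:3936  22:5085  23:4693
  24:1723  25:2033  26:3887  27:3367  28:3385  29:608  30:1968  31:5236
  32:5040  33:3555  34:3710  35:4637  36:4377  37:4386  38:304  39:984
  40:2618  41:2520  42:4471  43:1855  44:5012  45:4882  46:2193  47:152
  48:492  49:1309  50:1260  51:4929  52:3621  53:2506  54:2441  55:3790
  56:76  57:246  58:3348  59:630  60:5158  61:4504  62:1253  63:3914
  64:1895  65:38  66:123  67:1674  68:315  69:2579  70:2252  71:3320
  72:1957  73:3641
Giant step factor: 145^(-74) ≡ 4820 (mod 5387).
Scan 3836·4820^i mod 5387 for i = 0, 1, …:
  i=0: 3836   i=1: 1336   i=2: 2055   i=3: 3794
  i=4: 3602   i=5: 4726   i=6: 3084   i=7: 2147
  i=8: 113   i=9: 573     …   i=13: 2535
  i=14: 984
Match at i=14, j=39: x = 14·74 + 39 = 1075.

1075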